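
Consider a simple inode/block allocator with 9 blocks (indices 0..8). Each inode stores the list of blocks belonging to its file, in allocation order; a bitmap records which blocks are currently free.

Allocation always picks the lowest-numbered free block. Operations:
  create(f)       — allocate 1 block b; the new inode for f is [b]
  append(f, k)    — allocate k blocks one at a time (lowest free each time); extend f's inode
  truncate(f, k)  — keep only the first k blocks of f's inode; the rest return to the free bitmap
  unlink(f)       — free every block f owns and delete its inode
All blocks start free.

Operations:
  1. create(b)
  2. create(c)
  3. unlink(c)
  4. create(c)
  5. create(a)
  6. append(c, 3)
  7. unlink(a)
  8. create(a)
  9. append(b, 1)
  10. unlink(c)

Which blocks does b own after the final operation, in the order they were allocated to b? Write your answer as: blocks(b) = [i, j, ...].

blocks(b) = [0, 6]

after create(b) → b:[0]  free=[F........]
after create(c) → b:[0], c:[1]  free=[FF.......]
after unlink(c) → b:[0]  free=[F........]
after create(c) → b:[0], c:[1]  free=[FF.......]
after create(a) → a:[2], b:[0], c:[1]  free=[FFF......]
after append(c, 3) → a:[2], b:[0], c:[1, 3, 4, 5]  free=[FFFFFF...]
after unlink(a) → b:[0], c:[1, 3, 4, 5]  free=[FF.FFF...]
after create(a) → a:[2], b:[0], c:[1, 3, 4, 5]  free=[FFFFFF...]
after append(b, 1) → a:[2], b:[0, 6], c:[1, 3, 4, 5]  free=[FFFFFFF..]
after unlink(c) → a:[2], b:[0, 6]  free=[F.F...F..]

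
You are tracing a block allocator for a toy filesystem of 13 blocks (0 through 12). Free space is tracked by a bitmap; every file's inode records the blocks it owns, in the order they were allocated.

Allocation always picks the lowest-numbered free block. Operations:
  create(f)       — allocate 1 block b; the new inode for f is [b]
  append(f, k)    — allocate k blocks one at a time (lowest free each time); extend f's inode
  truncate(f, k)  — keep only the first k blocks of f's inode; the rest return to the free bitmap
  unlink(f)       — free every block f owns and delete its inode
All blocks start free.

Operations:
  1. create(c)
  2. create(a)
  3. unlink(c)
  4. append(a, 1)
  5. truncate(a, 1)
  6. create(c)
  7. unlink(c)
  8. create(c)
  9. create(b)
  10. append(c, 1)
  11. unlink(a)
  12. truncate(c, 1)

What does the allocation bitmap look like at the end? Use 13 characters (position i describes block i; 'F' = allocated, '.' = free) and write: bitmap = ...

  1. create(c)  ⇒  F............  {c→[0]}
  2. create(a)  ⇒  FF...........  {a→[1]; c→[0]}
  3. unlink(c)  ⇒  .F...........  {a→[1]}
  4. append(a, 1)  ⇒  FF...........  {a→[1, 0]}
  5. truncate(a, 1)  ⇒  .F...........  {a→[1]}
  6. create(c)  ⇒  FF...........  {a→[1]; c→[0]}
  7. unlink(c)  ⇒  .F...........  {a→[1]}
  8. create(c)  ⇒  FF...........  {a→[1]; c→[0]}
  9. create(b)  ⇒  FFF..........  {a→[1]; b→[2]; c→[0]}
  10. append(c, 1)  ⇒  FFFF.........  {a→[1]; b→[2]; c→[0, 3]}
  11. unlink(a)  ⇒  F.FF.........  {b→[2]; c→[0, 3]}
  12. truncate(c, 1)  ⇒  F.F..........  {b→[2]; c→[0]}

bitmap = F.F..........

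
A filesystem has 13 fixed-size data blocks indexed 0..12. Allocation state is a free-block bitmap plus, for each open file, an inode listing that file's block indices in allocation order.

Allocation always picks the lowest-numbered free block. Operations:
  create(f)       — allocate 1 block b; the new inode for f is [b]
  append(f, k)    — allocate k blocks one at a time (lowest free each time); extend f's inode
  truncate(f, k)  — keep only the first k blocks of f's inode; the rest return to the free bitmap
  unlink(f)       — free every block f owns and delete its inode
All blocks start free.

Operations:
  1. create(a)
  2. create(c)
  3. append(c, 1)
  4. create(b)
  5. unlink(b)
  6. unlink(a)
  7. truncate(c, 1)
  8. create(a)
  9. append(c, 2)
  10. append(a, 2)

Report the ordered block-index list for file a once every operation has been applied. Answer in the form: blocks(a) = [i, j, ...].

  1. create(a)  ⇒  F............  {a→[0]}
  2. create(c)  ⇒  FF...........  {a→[0]; c→[1]}
  3. append(c, 1)  ⇒  FFF..........  {a→[0]; c→[1, 2]}
  4. create(b)  ⇒  FFFF.........  {a→[0]; b→[3]; c→[1, 2]}
  5. unlink(b)  ⇒  FFF..........  {a→[0]; c→[1, 2]}
  6. unlink(a)  ⇒  .FF..........  {c→[1, 2]}
  7. truncate(c, 1)  ⇒  .F...........  {c→[1]}
  8. create(a)  ⇒  FF...........  {a→[0]; c→[1]}
  9. append(c, 2)  ⇒  FFFF.........  {a→[0]; c→[1, 2, 3]}
  10. append(a, 2)  ⇒  FFFFFF.......  {a→[0, 4, 5]; c→[1, 2, 3]}

blocks(a) = [0, 4, 5]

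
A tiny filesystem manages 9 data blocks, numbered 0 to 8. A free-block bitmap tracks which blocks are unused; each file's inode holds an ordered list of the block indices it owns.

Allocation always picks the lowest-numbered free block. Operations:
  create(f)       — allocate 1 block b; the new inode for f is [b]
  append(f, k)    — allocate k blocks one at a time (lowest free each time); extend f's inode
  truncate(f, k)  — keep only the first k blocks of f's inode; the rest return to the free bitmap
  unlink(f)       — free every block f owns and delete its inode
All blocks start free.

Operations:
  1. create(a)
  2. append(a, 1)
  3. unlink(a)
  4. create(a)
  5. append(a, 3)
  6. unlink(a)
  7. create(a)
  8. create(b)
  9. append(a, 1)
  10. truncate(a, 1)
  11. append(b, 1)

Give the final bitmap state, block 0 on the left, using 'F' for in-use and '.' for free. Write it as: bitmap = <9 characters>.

  1. create(a)  ⇒  F........  {a→[0]}
  2. append(a, 1)  ⇒  FF.......  {a→[0, 1]}
  3. unlink(a)  ⇒  .........  {}
  4. create(a)  ⇒  F........  {a→[0]}
  5. append(a, 3)  ⇒  FFFF.....  {a→[0, 1, 2, 3]}
  6. unlink(a)  ⇒  .........  {}
  7. create(a)  ⇒  F........  {a→[0]}
  8. create(b)  ⇒  FF.......  {a→[0]; b→[1]}
  9. append(a, 1)  ⇒  FFF......  {a→[0, 2]; b→[1]}
  10. truncate(a, 1)  ⇒  FF.......  {a→[0]; b→[1]}
  11. append(b, 1)  ⇒  FFF......  {a→[0]; b→[1, 2]}

bitmap = FFF......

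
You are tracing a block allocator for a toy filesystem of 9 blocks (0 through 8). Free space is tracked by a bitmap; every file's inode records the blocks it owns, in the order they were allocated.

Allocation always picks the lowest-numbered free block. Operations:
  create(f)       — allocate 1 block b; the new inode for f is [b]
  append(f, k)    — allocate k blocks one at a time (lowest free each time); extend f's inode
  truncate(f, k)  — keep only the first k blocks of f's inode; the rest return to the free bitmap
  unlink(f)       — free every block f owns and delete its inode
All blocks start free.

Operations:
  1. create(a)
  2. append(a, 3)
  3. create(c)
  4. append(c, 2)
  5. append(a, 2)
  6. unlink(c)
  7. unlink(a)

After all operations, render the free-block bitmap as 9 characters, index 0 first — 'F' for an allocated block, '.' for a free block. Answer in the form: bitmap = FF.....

bitmap = .........

[1] create(a) — a=0 (map F........)
[2] append(a, 3) — a=0,1,2,3 (map FFFF.....)
[3] create(c) — a=0,1,2,3 c=4 (map FFFFF....)
[4] append(c, 2) — a=0,1,2,3 c=4,5,6 (map FFFFFFF..)
[5] append(a, 2) — a=0,1,2,3,7,8 c=4,5,6 (map FFFFFFFFF)
[6] unlink(c) — a=0,1,2,3,7,8 (map FFFF...FF)
[7] unlink(a) —  (map .........)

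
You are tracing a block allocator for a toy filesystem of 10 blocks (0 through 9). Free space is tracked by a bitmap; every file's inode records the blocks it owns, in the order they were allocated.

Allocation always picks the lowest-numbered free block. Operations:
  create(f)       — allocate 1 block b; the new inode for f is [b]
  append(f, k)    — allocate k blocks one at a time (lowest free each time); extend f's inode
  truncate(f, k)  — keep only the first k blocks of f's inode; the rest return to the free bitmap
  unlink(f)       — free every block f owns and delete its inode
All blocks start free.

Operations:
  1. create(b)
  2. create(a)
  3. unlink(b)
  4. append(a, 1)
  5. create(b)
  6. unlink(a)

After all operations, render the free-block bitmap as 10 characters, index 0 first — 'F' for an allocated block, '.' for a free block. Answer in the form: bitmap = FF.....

bitmap = ..F.......

after create(b) → b:[0]  free=[F.........]
after create(a) → a:[1], b:[0]  free=[FF........]
after unlink(b) → a:[1]  free=[.F........]
after append(a, 1) → a:[1, 0]  free=[FF........]
after create(b) → a:[1, 0], b:[2]  free=[FFF.......]
after unlink(a) → b:[2]  free=[..F.......]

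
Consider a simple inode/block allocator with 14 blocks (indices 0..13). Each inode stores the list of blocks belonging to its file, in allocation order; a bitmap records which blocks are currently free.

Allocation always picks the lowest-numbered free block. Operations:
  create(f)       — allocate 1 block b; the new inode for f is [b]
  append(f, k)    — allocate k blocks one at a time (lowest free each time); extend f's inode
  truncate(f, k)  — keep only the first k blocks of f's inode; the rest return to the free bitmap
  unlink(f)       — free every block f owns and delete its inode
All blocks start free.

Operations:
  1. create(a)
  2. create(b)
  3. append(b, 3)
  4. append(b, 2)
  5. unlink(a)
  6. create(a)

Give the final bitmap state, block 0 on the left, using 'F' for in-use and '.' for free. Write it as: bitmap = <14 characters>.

create(a): bitmap=F............. | a=[0]
create(b): bitmap=FF............ | a=[0] b=[1]
append(b, 3): bitmap=FFFFF......... | a=[0] b=[1, 2, 3, 4]
append(b, 2): bitmap=FFFFFFF....... | a=[0] b=[1, 2, 3, 4, 5, 6]
unlink(a): bitmap=.FFFFFF....... | b=[1, 2, 3, 4, 5, 6]
create(a): bitmap=FFFFFFF....... | a=[0] b=[1, 2, 3, 4, 5, 6]

bitmap = FFFFFFF.......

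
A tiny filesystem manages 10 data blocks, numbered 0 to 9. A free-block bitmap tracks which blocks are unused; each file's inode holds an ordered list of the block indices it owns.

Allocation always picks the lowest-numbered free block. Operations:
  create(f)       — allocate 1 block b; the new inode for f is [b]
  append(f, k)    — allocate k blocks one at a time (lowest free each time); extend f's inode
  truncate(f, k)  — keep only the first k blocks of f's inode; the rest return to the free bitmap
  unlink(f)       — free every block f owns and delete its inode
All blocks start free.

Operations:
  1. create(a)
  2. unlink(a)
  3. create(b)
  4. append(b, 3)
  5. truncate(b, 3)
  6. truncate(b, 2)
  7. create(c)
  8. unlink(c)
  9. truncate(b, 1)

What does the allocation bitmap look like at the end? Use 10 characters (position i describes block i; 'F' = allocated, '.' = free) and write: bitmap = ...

bitmap = F.........

  1. create(a)  ⇒  F.........  {a→[0]}
  2. unlink(a)  ⇒  ..........  {}
  3. create(b)  ⇒  F.........  {b→[0]}
  4. append(b, 3)  ⇒  FFFF......  {b→[0, 1, 2, 3]}
  5. truncate(b, 3)  ⇒  FFF.......  {b→[0, 1, 2]}
  6. truncate(b, 2)  ⇒  FF........  {b→[0, 1]}
  7. create(c)  ⇒  FFF.......  {b→[0, 1]; c→[2]}
  8. unlink(c)  ⇒  FF........  {b→[0, 1]}
  9. truncate(b, 1)  ⇒  F.........  {b→[0]}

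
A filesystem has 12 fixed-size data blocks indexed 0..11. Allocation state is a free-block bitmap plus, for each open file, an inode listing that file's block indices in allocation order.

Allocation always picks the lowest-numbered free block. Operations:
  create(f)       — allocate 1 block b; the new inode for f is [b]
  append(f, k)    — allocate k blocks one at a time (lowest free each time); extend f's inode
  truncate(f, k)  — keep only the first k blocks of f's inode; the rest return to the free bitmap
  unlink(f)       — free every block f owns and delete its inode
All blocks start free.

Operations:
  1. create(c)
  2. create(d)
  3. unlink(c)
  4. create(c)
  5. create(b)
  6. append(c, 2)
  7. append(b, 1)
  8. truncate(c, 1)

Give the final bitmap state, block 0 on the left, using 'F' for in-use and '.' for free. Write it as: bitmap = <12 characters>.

bitmap = FFF..F......

after create(c) → c:[0]  free=[F...........]
after create(d) → c:[0], d:[1]  free=[FF..........]
after unlink(c) → d:[1]  free=[.F..........]
after create(c) → c:[0], d:[1]  free=[FF..........]
after create(b) → b:[2], c:[0], d:[1]  free=[FFF.........]
after append(c, 2) → b:[2], c:[0, 3, 4], d:[1]  free=[FFFFF.......]
after append(b, 1) → b:[2, 5], c:[0, 3, 4], d:[1]  free=[FFFFFF......]
after truncate(c, 1) → b:[2, 5], c:[0], d:[1]  free=[FFF..F......]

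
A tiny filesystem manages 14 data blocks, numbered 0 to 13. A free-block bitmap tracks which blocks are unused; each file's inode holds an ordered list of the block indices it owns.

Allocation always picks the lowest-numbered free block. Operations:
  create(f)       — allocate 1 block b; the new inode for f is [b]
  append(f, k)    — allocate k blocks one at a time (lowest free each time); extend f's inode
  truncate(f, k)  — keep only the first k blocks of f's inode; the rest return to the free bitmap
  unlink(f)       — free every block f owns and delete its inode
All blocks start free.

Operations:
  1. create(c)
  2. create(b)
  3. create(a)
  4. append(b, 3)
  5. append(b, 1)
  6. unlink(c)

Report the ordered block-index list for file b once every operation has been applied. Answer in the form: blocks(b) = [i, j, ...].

[1] create(c) — c=0 (map F.............)
[2] create(b) — b=1 c=0 (map FF............)
[3] create(a) — a=2 b=1 c=0 (map FFF...........)
[4] append(b, 3) — a=2 b=1,3,4,5 c=0 (map FFFFFF........)
[5] append(b, 1) — a=2 b=1,3,4,5,6 c=0 (map FFFFFFF.......)
[6] unlink(c) — a=2 b=1,3,4,5,6 (map .FFFFFF.......)

blocks(b) = [1, 3, 4, 5, 6]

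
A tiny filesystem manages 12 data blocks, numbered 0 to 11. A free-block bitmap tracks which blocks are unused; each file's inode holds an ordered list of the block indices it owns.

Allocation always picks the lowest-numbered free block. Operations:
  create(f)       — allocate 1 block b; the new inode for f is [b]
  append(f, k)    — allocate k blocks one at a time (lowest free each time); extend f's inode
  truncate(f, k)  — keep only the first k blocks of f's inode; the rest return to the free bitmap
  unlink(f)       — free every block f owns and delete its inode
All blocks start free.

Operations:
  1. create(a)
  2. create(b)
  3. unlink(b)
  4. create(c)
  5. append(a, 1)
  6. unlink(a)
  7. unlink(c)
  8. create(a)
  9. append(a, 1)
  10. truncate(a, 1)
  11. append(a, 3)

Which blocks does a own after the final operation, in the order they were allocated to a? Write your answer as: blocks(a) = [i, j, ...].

blocks(a) = [0, 1, 2, 3]

[1] create(a) — a=0 (map F...........)
[2] create(b) — a=0 b=1 (map FF..........)
[3] unlink(b) — a=0 (map F...........)
[4] create(c) — a=0 c=1 (map FF..........)
[5] append(a, 1) — a=0,2 c=1 (map FFF.........)
[6] unlink(a) — c=1 (map .F..........)
[7] unlink(c) —  (map ............)
[8] create(a) — a=0 (map F...........)
[9] append(a, 1) — a=0,1 (map FF..........)
[10] truncate(a, 1) — a=0 (map F...........)
[11] append(a, 3) — a=0,1,2,3 (map FFFF........)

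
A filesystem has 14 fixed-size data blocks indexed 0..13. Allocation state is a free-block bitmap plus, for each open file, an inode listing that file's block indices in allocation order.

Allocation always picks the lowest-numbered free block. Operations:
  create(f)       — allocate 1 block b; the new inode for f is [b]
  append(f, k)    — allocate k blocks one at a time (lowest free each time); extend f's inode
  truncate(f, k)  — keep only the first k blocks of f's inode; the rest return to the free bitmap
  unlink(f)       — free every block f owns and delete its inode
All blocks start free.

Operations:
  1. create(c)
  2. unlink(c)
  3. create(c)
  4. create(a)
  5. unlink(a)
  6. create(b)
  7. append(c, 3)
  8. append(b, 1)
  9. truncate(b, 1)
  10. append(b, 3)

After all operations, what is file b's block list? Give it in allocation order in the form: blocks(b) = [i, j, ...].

create(c): bitmap=F............. | c=[0]
unlink(c): bitmap=.............. | 
create(c): bitmap=F............. | c=[0]
create(a): bitmap=FF............ | a=[1] c=[0]
unlink(a): bitmap=F............. | c=[0]
create(b): bitmap=FF............ | b=[1] c=[0]
append(c, 3): bitmap=FFFFF......... | b=[1] c=[0, 2, 3, 4]
append(b, 1): bitmap=FFFFFF........ | b=[1, 5] c=[0, 2, 3, 4]
truncate(b, 1): bitmap=FFFFF......... | b=[1] c=[0, 2, 3, 4]
append(b, 3): bitmap=FFFFFFFF...... | b=[1, 5, 6, 7] c=[0, 2, 3, 4]

blocks(b) = [1, 5, 6, 7]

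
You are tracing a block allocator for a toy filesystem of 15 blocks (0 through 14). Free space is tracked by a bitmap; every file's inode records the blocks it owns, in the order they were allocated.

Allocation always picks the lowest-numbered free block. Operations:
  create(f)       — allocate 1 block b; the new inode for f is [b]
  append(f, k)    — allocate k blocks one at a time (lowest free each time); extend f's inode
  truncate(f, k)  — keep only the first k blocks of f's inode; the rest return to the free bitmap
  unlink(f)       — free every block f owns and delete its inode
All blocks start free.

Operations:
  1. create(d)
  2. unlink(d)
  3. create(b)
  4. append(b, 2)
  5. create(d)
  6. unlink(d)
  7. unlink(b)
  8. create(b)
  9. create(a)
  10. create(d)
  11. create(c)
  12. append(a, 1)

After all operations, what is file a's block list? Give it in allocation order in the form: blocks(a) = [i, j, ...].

blocks(a) = [1, 4]

create(d): bitmap=F.............. | d=[0]
unlink(d): bitmap=............... | 
create(b): bitmap=F.............. | b=[0]
append(b, 2): bitmap=FFF............ | b=[0, 1, 2]
create(d): bitmap=FFFF........... | b=[0, 1, 2] d=[3]
unlink(d): bitmap=FFF............ | b=[0, 1, 2]
unlink(b): bitmap=............... | 
create(b): bitmap=F.............. | b=[0]
create(a): bitmap=FF............. | a=[1] b=[0]
create(d): bitmap=FFF............ | a=[1] b=[0] d=[2]
create(c): bitmap=FFFF........... | a=[1] b=[0] c=[3] d=[2]
append(a, 1): bitmap=FFFFF.......... | a=[1, 4] b=[0] c=[3] d=[2]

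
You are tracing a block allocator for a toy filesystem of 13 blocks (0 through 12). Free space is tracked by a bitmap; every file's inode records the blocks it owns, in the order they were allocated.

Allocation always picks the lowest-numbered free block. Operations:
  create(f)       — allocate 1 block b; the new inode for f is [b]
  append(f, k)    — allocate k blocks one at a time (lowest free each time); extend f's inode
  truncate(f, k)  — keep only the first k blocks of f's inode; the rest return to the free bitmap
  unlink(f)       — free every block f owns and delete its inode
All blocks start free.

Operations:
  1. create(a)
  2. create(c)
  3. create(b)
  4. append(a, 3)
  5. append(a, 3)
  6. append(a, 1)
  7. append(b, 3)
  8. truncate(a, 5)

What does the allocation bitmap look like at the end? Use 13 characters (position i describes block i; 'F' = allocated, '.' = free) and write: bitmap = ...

bitmap = FFFFFFF...FFF

  1. create(a)  ⇒  F............  {a→[0]}
  2. create(c)  ⇒  FF...........  {a→[0]; c→[1]}
  3. create(b)  ⇒  FFF..........  {a→[0]; b→[2]; c→[1]}
  4. append(a, 3)  ⇒  FFFFFF.......  {a→[0, 3, 4, 5]; b→[2]; c→[1]}
  5. append(a, 3)  ⇒  FFFFFFFFF....  {a→[0, 3, 4, 5, 6, 7, 8]; b→[2]; c→[1]}
  6. append(a, 1)  ⇒  FFFFFFFFFF...  {a→[0, 3, 4, 5, 6, 7, 8, 9]; b→[2]; c→[1]}
  7. append(b, 3)  ⇒  FFFFFFFFFFFFF  {a→[0, 3, 4, 5, 6, 7, 8, 9]; b→[2, 10, 11, 12]; c→[1]}
  8. truncate(a, 5)  ⇒  FFFFFFF...FFF  {a→[0, 3, 4, 5, 6]; b→[2, 10, 11, 12]; c→[1]}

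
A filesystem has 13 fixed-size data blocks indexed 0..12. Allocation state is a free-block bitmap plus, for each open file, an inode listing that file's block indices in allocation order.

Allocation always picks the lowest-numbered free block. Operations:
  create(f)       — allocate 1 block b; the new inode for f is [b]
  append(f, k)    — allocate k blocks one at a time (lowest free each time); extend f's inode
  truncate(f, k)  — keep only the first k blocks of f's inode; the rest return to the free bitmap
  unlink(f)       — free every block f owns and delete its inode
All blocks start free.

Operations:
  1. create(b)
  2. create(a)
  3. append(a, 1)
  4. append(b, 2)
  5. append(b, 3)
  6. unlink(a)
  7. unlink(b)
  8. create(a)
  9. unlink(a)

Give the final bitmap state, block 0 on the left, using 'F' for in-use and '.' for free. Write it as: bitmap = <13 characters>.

[1] create(b) — b=0 (map F............)
[2] create(a) — a=1 b=0 (map FF...........)
[3] append(a, 1) — a=1,2 b=0 (map FFF..........)
[4] append(b, 2) — a=1,2 b=0,3,4 (map FFFFF........)
[5] append(b, 3) — a=1,2 b=0,3,4,5,6,7 (map FFFFFFFF.....)
[6] unlink(a) — b=0,3,4,5,6,7 (map F..FFFFF.....)
[7] unlink(b) —  (map .............)
[8] create(a) — a=0 (map F............)
[9] unlink(a) —  (map .............)

bitmap = .............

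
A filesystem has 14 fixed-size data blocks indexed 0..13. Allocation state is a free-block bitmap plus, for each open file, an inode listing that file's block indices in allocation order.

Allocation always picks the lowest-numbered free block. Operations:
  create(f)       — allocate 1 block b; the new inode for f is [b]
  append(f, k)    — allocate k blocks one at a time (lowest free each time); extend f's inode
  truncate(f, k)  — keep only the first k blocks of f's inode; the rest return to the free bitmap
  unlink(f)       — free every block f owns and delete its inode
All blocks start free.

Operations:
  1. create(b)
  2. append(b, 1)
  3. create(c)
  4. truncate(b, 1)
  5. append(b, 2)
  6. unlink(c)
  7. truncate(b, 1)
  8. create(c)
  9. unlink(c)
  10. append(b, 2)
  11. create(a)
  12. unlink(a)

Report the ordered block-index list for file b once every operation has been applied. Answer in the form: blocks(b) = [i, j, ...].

blocks(b) = [0, 1, 2]

create(b): bitmap=F............. | b=[0]
append(b, 1): bitmap=FF............ | b=[0, 1]
create(c): bitmap=FFF........... | b=[0, 1] c=[2]
truncate(b, 1): bitmap=F.F........... | b=[0] c=[2]
append(b, 2): bitmap=FFFF.......... | b=[0, 1, 3] c=[2]
unlink(c): bitmap=FF.F.......... | b=[0, 1, 3]
truncate(b, 1): bitmap=F............. | b=[0]
create(c): bitmap=FF............ | b=[0] c=[1]
unlink(c): bitmap=F............. | b=[0]
append(b, 2): bitmap=FFF........... | b=[0, 1, 2]
create(a): bitmap=FFFF.......... | a=[3] b=[0, 1, 2]
unlink(a): bitmap=FFF........... | b=[0, 1, 2]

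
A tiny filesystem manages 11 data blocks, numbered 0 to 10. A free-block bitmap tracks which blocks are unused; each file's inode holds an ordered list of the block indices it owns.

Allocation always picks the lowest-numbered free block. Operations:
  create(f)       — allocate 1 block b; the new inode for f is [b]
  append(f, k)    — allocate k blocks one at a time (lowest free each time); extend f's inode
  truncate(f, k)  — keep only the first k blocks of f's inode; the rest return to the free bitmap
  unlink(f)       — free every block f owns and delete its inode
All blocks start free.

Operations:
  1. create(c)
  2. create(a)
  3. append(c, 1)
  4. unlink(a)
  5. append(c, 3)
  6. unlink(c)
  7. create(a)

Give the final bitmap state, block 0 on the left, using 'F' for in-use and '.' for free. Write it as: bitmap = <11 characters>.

[1] create(c) — c=0 (map F..........)
[2] create(a) — a=1 c=0 (map FF.........)
[3] append(c, 1) — a=1 c=0,2 (map FFF........)
[4] unlink(a) — c=0,2 (map F.F........)
[5] append(c, 3) — c=0,2,1,3,4 (map FFFFF......)
[6] unlink(c) —  (map ...........)
[7] create(a) — a=0 (map F..........)

bitmap = F..........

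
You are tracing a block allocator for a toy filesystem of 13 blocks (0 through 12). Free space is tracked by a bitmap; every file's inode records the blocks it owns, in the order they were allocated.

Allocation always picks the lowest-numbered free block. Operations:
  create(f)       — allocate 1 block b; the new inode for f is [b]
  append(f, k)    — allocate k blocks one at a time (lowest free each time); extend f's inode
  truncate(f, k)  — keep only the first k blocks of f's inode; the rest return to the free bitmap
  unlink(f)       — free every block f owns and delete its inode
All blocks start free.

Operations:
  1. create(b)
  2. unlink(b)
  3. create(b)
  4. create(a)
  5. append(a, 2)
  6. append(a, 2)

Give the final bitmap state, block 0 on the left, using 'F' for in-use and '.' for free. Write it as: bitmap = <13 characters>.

create(b): bitmap=F............ | b=[0]
unlink(b): bitmap=............. | 
create(b): bitmap=F............ | b=[0]
create(a): bitmap=FF........... | a=[1] b=[0]
append(a, 2): bitmap=FFFF......... | a=[1, 2, 3] b=[0]
append(a, 2): bitmap=FFFFFF....... | a=[1, 2, 3, 4, 5] b=[0]

bitmap = FFFFFF.......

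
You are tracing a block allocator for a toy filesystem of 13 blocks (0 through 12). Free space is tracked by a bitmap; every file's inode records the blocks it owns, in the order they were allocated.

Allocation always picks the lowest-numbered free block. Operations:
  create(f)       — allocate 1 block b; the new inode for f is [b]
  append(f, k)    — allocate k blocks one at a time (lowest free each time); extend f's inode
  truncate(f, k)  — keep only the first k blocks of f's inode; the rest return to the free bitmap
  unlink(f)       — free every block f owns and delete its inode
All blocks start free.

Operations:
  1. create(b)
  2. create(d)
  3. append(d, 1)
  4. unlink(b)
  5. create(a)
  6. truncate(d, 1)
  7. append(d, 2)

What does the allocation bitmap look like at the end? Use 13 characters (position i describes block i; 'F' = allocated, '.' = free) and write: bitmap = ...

bitmap = FFFF.........

after create(b) → b:[0]  free=[F............]
after create(d) → b:[0], d:[1]  free=[FF...........]
after append(d, 1) → b:[0], d:[1, 2]  free=[FFF..........]
after unlink(b) → d:[1, 2]  free=[.FF..........]
after create(a) → a:[0], d:[1, 2]  free=[FFF..........]
after truncate(d, 1) → a:[0], d:[1]  free=[FF...........]
after append(d, 2) → a:[0], d:[1, 2, 3]  free=[FFFF.........]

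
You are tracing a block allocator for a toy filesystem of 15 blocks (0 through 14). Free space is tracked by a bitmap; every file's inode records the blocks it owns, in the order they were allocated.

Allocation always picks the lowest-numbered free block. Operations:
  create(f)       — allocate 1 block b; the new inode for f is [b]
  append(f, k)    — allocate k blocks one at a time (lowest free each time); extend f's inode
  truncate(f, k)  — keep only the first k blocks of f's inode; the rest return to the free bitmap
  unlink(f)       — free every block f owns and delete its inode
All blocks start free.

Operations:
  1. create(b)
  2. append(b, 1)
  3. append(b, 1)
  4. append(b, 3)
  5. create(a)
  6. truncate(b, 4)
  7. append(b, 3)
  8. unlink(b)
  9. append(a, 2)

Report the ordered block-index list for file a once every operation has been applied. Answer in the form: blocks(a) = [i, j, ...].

blocks(a) = [6, 0, 1]

  1. create(b)  ⇒  F..............  {b→[0]}
  2. append(b, 1)  ⇒  FF.............  {b→[0, 1]}
  3. append(b, 1)  ⇒  FFF............  {b→[0, 1, 2]}
  4. append(b, 3)  ⇒  FFFFFF.........  {b→[0, 1, 2, 3, 4, 5]}
  5. create(a)  ⇒  FFFFFFF........  {a→[6]; b→[0, 1, 2, 3, 4, 5]}
  6. truncate(b, 4)  ⇒  FFFF..F........  {a→[6]; b→[0, 1, 2, 3]}
  7. append(b, 3)  ⇒  FFFFFFFF.......  {a→[6]; b→[0, 1, 2, 3, 4, 5, 7]}
  8. unlink(b)  ⇒  ......F........  {a→[6]}
  9. append(a, 2)  ⇒  FF....F........  {a→[6, 0, 1]}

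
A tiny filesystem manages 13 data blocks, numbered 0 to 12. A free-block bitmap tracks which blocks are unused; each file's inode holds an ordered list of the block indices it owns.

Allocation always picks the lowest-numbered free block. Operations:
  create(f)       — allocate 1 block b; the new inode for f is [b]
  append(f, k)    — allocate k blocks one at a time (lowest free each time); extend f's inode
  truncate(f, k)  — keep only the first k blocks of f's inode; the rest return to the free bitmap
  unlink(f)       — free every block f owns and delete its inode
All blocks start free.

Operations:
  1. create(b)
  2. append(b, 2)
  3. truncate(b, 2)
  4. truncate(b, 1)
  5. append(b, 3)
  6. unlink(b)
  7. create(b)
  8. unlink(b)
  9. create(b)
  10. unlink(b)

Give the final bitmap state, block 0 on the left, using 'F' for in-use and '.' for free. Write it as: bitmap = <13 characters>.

bitmap = .............

after create(b) → b:[0]  free=[F............]
after append(b, 2) → b:[0, 1, 2]  free=[FFF..........]
after truncate(b, 2) → b:[0, 1]  free=[FF...........]
after truncate(b, 1) → b:[0]  free=[F............]
after append(b, 3) → b:[0, 1, 2, 3]  free=[FFFF.........]
after unlink(b) →   free=[.............]
after create(b) → b:[0]  free=[F............]
after unlink(b) →   free=[.............]
after create(b) → b:[0]  free=[F............]
after unlink(b) →   free=[.............]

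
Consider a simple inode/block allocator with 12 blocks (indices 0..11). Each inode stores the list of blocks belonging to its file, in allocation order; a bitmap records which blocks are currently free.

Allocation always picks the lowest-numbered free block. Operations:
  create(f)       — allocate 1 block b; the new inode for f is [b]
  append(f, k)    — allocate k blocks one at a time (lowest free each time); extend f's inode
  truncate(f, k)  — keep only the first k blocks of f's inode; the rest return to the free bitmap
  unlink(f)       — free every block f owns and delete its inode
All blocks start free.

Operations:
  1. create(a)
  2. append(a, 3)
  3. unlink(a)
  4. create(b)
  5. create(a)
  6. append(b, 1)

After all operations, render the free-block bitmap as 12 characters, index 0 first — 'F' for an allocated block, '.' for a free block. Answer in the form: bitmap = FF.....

bitmap = FFF.........

after create(a) → a:[0]  free=[F...........]
after append(a, 3) → a:[0, 1, 2, 3]  free=[FFFF........]
after unlink(a) →   free=[............]
after create(b) → b:[0]  free=[F...........]
after create(a) → a:[1], b:[0]  free=[FF..........]
after append(b, 1) → a:[1], b:[0, 2]  free=[FFF.........]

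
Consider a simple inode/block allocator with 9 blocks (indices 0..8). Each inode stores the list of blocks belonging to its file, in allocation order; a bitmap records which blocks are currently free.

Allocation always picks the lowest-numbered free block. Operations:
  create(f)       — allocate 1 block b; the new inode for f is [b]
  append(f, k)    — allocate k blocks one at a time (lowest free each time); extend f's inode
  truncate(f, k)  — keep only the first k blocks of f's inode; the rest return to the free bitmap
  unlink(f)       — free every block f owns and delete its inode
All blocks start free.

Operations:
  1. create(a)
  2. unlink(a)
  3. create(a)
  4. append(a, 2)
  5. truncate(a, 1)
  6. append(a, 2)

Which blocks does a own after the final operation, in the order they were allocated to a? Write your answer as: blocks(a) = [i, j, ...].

blocks(a) = [0, 1, 2]

create(a): bitmap=F........ | a=[0]
unlink(a): bitmap=......... | 
create(a): bitmap=F........ | a=[0]
append(a, 2): bitmap=FFF...... | a=[0, 1, 2]
truncate(a, 1): bitmap=F........ | a=[0]
append(a, 2): bitmap=FFF...... | a=[0, 1, 2]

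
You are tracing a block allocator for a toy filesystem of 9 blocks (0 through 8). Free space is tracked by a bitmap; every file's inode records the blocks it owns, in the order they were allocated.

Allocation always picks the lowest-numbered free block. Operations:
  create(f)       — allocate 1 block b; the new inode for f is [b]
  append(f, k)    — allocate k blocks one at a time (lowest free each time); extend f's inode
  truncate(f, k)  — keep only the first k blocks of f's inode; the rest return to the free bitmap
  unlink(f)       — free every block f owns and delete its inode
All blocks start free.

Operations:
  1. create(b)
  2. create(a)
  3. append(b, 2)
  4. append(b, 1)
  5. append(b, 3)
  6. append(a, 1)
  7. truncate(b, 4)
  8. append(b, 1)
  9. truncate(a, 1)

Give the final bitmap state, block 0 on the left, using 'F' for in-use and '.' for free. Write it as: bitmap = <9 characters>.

bitmap = FFFFFF...

create(b): bitmap=F........ | b=[0]
create(a): bitmap=FF....... | a=[1] b=[0]
append(b, 2): bitmap=FFFF..... | a=[1] b=[0, 2, 3]
append(b, 1): bitmap=FFFFF.... | a=[1] b=[0, 2, 3, 4]
append(b, 3): bitmap=FFFFFFFF. | a=[1] b=[0, 2, 3, 4, 5, 6, 7]
append(a, 1): bitmap=FFFFFFFFF | a=[1, 8] b=[0, 2, 3, 4, 5, 6, 7]
truncate(b, 4): bitmap=FFFFF...F | a=[1, 8] b=[0, 2, 3, 4]
append(b, 1): bitmap=FFFFFF..F | a=[1, 8] b=[0, 2, 3, 4, 5]
truncate(a, 1): bitmap=FFFFFF... | a=[1] b=[0, 2, 3, 4, 5]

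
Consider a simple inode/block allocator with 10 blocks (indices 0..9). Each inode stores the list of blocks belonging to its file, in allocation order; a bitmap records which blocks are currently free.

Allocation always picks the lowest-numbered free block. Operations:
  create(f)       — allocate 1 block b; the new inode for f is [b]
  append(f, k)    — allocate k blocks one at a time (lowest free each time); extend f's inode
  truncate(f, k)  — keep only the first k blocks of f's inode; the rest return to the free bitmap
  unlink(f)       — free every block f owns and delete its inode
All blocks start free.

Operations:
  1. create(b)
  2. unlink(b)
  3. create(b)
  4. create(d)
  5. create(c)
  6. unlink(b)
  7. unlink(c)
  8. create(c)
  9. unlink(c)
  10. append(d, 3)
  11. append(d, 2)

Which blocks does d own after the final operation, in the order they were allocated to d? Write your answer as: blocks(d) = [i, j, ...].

  1. create(b)  ⇒  F.........  {b→[0]}
  2. unlink(b)  ⇒  ..........  {}
  3. create(b)  ⇒  F.........  {b→[0]}
  4. create(d)  ⇒  FF........  {b→[0]; d→[1]}
  5. create(c)  ⇒  FFF.......  {b→[0]; c→[2]; d→[1]}
  6. unlink(b)  ⇒  .FF.......  {c→[2]; d→[1]}
  7. unlink(c)  ⇒  .F........  {d→[1]}
  8. create(c)  ⇒  FF........  {c→[0]; d→[1]}
  9. unlink(c)  ⇒  .F........  {d→[1]}
  10. append(d, 3)  ⇒  FFFF......  {d→[1, 0, 2, 3]}
  11. append(d, 2)  ⇒  FFFFFF....  {d→[1, 0, 2, 3, 4, 5]}

blocks(d) = [1, 0, 2, 3, 4, 5]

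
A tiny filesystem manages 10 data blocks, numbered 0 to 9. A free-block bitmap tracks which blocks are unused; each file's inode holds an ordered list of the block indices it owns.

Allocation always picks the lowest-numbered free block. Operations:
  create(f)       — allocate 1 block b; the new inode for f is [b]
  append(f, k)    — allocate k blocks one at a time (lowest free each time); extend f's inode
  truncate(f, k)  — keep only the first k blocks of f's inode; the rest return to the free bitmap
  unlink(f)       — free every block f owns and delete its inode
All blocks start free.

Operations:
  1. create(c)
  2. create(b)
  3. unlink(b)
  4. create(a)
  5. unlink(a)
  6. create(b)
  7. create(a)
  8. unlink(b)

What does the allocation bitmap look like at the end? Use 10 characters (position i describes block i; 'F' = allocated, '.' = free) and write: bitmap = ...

bitmap = F.F.......

create(c): bitmap=F......... | c=[0]
create(b): bitmap=FF........ | b=[1] c=[0]
unlink(b): bitmap=F......... | c=[0]
create(a): bitmap=FF........ | a=[1] c=[0]
unlink(a): bitmap=F......... | c=[0]
create(b): bitmap=FF........ | b=[1] c=[0]
create(a): bitmap=FFF....... | a=[2] b=[1] c=[0]
unlink(b): bitmap=F.F....... | a=[2] c=[0]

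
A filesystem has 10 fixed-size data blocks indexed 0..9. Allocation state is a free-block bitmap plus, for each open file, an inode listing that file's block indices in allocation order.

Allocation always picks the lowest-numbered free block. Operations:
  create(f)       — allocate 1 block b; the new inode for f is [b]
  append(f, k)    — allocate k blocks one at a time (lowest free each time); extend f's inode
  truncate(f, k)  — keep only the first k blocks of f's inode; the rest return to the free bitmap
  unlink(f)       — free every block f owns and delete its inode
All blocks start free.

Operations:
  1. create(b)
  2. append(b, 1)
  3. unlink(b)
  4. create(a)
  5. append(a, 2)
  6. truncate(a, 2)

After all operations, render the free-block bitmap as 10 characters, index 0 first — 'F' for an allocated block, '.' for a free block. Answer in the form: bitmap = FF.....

bitmap = FF........

  1. create(b)  ⇒  F.........  {b→[0]}
  2. append(b, 1)  ⇒  FF........  {b→[0, 1]}
  3. unlink(b)  ⇒  ..........  {}
  4. create(a)  ⇒  F.........  {a→[0]}
  5. append(a, 2)  ⇒  FFF.......  {a→[0, 1, 2]}
  6. truncate(a, 2)  ⇒  FF........  {a→[0, 1]}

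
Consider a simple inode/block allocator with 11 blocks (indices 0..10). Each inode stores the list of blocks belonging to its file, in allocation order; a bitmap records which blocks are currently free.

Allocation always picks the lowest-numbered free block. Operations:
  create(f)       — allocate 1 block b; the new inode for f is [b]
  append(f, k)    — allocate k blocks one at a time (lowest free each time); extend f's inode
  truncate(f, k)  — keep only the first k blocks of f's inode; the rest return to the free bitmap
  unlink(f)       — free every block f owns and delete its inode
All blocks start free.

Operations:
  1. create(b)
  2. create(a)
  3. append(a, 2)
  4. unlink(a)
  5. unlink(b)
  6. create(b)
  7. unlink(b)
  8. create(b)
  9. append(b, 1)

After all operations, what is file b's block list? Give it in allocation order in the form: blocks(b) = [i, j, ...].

  1. create(b)  ⇒  F..........  {b→[0]}
  2. create(a)  ⇒  FF.........  {a→[1]; b→[0]}
  3. append(a, 2)  ⇒  FFFF.......  {a→[1, 2, 3]; b→[0]}
  4. unlink(a)  ⇒  F..........  {b→[0]}
  5. unlink(b)  ⇒  ...........  {}
  6. create(b)  ⇒  F..........  {b→[0]}
  7. unlink(b)  ⇒  ...........  {}
  8. create(b)  ⇒  F..........  {b→[0]}
  9. append(b, 1)  ⇒  FF.........  {b→[0, 1]}

blocks(b) = [0, 1]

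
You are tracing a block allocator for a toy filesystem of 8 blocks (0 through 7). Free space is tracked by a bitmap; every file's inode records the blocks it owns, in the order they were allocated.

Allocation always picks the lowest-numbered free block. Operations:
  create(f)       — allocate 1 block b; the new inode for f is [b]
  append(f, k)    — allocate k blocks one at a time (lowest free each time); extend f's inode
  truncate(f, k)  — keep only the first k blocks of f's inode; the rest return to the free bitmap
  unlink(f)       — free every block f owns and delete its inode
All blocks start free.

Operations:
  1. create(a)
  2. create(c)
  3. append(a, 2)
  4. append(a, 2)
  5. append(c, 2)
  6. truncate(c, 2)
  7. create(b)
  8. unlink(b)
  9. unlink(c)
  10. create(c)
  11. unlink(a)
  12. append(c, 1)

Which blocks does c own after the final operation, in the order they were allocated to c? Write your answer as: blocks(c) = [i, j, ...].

  1. create(a)  ⇒  F.......  {a→[0]}
  2. create(c)  ⇒  FF......  {a→[0]; c→[1]}
  3. append(a, 2)  ⇒  FFFF....  {a→[0, 2, 3]; c→[1]}
  4. append(a, 2)  ⇒  FFFFFF..  {a→[0, 2, 3, 4, 5]; c→[1]}
  5. append(c, 2)  ⇒  FFFFFFFF  {a→[0, 2, 3, 4, 5]; c→[1, 6, 7]}
  6. truncate(c, 2)  ⇒  FFFFFFF.  {a→[0, 2, 3, 4, 5]; c→[1, 6]}
  7. create(b)  ⇒  FFFFFFFF  {a→[0, 2, 3, 4, 5]; b→[7]; c→[1, 6]}
  8. unlink(b)  ⇒  FFFFFFF.  {a→[0, 2, 3, 4, 5]; c→[1, 6]}
  9. unlink(c)  ⇒  F.FFFF..  {a→[0, 2, 3, 4, 5]}
  10. create(c)  ⇒  FFFFFF..  {a→[0, 2, 3, 4, 5]; c→[1]}
  11. unlink(a)  ⇒  .F......  {c→[1]}
  12. append(c, 1)  ⇒  FF......  {c→[1, 0]}

blocks(c) = [1, 0]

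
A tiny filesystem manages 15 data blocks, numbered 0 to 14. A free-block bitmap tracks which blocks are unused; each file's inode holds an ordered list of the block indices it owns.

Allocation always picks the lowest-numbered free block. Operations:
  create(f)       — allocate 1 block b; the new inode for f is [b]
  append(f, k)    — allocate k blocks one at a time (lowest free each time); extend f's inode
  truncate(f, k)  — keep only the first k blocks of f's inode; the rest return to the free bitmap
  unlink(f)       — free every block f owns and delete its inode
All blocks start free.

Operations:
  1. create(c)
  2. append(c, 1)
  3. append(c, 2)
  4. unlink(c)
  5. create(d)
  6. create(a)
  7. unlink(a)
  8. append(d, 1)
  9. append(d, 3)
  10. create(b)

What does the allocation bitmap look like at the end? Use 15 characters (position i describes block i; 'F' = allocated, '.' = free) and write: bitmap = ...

bitmap = FFFFFF.........

after create(c) → c:[0]  free=[F..............]
after append(c, 1) → c:[0, 1]  free=[FF.............]
after append(c, 2) → c:[0, 1, 2, 3]  free=[FFFF...........]
after unlink(c) →   free=[...............]
after create(d) → d:[0]  free=[F..............]
after create(a) → a:[1], d:[0]  free=[FF.............]
after unlink(a) → d:[0]  free=[F..............]
after append(d, 1) → d:[0, 1]  free=[FF.............]
after append(d, 3) → d:[0, 1, 2, 3, 4]  free=[FFFFF..........]
after create(b) → b:[5], d:[0, 1, 2, 3, 4]  free=[FFFFFF.........]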